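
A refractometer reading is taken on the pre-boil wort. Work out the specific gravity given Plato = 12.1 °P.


SG = 259/(259 − P)
SG = 259/(259 − 12.1)

1.0490


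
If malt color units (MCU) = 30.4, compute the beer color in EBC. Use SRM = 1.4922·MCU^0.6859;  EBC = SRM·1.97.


SRM = 1.4922·30.4^0.6859 = 15.5214
EBC = 15.5214·1.97

30.5771 EBC


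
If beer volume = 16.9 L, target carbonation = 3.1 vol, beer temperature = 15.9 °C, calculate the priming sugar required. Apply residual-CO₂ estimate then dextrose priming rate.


residual = 14.695·(0.01821 + 0.09011·e^(−0.04·T));  sugar = (target − residual)·4.0·V
residual = 14.695·(0.01821 + 0.09011·e^(−0.04·15.9)) = 0.9686
sugar = (3.1 − 0.9686)·4.0·16.9

144.0815 g


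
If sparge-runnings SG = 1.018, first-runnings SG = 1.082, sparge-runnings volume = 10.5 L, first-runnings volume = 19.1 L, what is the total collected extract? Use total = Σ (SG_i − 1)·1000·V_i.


first = (1.082 − 1)·1000·19.1 = 1566.2000
sparge = (1.018 − 1)·1000·10.5 = 189.0000
total = 1566.2000 + 189.0000

1755.2000 gravity·L


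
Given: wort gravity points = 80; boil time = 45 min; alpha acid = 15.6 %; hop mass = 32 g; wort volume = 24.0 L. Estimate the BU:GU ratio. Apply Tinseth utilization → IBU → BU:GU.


U = 1.65·0.000125^(GP/1000)·(1−e^(−0.04t))/4.15;  IBU = (α/100)·m·U·1000/V;  BU:GU = IBU/GP
U = 1.65·0.000125^(80/1000)·(1−e^(−0.04·45))/4.15 = 0.1617
IBU = (15.6/100)·32·0.1617·1000/24.0 = 33.6343
BU:GU = 33.6343/80

0.4204


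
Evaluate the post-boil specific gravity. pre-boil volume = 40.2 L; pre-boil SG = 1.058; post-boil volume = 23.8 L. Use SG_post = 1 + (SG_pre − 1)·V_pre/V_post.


pts_pre = (1.058 − 1)·1000 = 58.0000
pts_post = 58.0000·40.2/23.8 = 97.9664
SG_post = 1 + 97.9664/1000

1.0980


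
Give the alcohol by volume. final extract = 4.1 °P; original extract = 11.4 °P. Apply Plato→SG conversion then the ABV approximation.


SG = 259/(259 − P);  ABV = (OG − FG)·131.25
OG = 259/(259 − 11.4) = 1.0460
FG = 259/(259 − 4.1) = 1.0161
ABV = (1.0460 − 1.0161)·131.25

3.9319 % ABV


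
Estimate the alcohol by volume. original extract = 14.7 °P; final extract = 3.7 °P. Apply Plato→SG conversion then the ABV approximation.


SG = 259/(259 − P);  ABV = (OG − FG)·131.25
OG = 259/(259 − 14.7) = 1.0602
FG = 259/(259 − 3.7) = 1.0145
ABV = (1.0602 − 1.0145)·131.25

5.9954 % ABV


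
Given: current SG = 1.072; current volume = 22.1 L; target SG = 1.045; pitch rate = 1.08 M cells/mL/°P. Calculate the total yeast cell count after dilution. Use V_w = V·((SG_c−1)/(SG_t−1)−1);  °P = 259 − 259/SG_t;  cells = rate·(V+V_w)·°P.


V_w = 22.1·((1.072−1)/(1.045−1)−1) = 13.2600
V_final = 22.1 + 13.2600 = 35.3600
°P = 259 − 259/1.045 = 11.1531
cells = 1.08·35.3600·11.1531

425.9239 billion cells


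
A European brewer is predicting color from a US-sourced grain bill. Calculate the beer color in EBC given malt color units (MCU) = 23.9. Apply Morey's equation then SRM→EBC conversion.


SRM = 1.4922·MCU^0.6859;  EBC = SRM·1.97
SRM = 1.4922·23.9^0.6859 = 13.1604
EBC = 13.1604·1.97

25.9261 EBC


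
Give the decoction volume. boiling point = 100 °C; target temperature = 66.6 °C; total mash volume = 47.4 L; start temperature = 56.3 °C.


V_dec = V_total·(T_target − T_start)/(T_boil − T_start)
V_dec = 47.4·(66.6 − 56.3)/(100 − 56.3)

11.1721 L


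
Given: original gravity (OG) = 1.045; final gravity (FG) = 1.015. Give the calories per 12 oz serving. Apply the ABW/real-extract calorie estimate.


ABW = (OG−FG)·131.25·0.79/FG;  °P = 259 − 259/SG (for OG→OE and FG→AE);  RE = 0.1808·OE + 0.8192·AE;  Cal = (6.9·ABW + 4·(RE−0.1))·FG·3.55
ABW = (1.045 − 1.015)·131.25·0.79/1.015 = 3.0647
OE = 259 − 259/1.045 = 11.1531 °P
AE = 259 − 259/1.015 = 3.8276 °P
RE = 0.1808·11.1531 + 0.8192·3.8276 = 5.1520 °P
Cal = (6.9·3.0647 + 4·(5.1520−0.1))·1.015·3.55

149.0098 kcal


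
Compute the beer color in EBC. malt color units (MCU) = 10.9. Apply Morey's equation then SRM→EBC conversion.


SRM = 1.4922·MCU^0.6859;  EBC = SRM·1.97
SRM = 1.4922·10.9^0.6859 = 7.6806
EBC = 7.6806·1.97

15.1309 EBC


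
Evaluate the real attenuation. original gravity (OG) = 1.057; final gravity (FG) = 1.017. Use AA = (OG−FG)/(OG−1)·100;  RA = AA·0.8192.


AA = (1.057 − 1.017)/(1.057 − 1)·100 = 70.1754
RA = 70.1754·0.8192

57.4877 %


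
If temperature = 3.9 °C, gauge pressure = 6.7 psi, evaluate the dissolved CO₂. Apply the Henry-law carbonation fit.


vols = (P + 14.695)·(0.01821 + 0.09011·e^(−0.04·T))
vols = (6.7 + 14.695)·(0.01821 + 0.09011·e^(−0.04·3.9))

2.0390 volumes


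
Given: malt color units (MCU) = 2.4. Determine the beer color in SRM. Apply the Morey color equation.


SRM = 1.4922 · MCU^0.6859
SRM = 1.4922 · 2.4^0.6859

2.7203 SRM


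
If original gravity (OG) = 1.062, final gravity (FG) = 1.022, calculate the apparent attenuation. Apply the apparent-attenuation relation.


AA = (OG − FG)/(OG − 1) · 100
AA = (1.062 − 1.022)/(1.062 − 1) · 100

64.5161 %


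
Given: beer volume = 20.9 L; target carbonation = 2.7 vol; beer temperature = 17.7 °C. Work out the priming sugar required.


residual = 14.695·(0.01821 + 0.09011·e^(−0.04·T));  sugar = (target − residual)·4.0·V
residual = 14.695·(0.01821 + 0.09011·e^(−0.04·17.7)) = 0.9199
sugar = (2.7 − 0.9199)·4.0·20.9

148.8149 g


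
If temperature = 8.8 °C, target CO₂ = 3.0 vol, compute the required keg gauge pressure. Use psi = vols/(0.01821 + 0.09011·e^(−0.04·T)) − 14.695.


psi = 3.0/(0.01821 + 0.09011·e^(−0.04·8.8)) − 14.695

22.0776 psi


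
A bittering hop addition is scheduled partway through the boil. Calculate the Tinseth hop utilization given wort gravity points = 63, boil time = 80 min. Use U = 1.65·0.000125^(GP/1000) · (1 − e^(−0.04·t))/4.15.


bigness = 1.65·0.000125^(63/1000) = 0.9367
boil_factor = (1 − e^(−0.04·80))/4.15 = 0.2311
U = 0.9367 · 0.2311

0.2165


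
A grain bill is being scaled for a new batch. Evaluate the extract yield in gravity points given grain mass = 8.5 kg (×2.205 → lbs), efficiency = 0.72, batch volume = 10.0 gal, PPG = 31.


points = lbs × PPG × eff / vol
lbs = 8.5 × 2.205 = 18.7425
points = 18.7425 × 31 × 0.72 / 10.0

41.8333 points


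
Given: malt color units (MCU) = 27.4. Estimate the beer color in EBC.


SRM = 1.4922·MCU^0.6859;  EBC = SRM·1.97
SRM = 1.4922·27.4^0.6859 = 14.4537
EBC = 14.4537·1.97

28.4739 EBC


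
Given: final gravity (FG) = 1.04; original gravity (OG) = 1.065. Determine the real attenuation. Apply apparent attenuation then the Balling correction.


AA = (OG−FG)/(OG−1)·100;  RA = AA·0.8192
AA = (1.065 − 1.04)/(1.065 − 1)·100 = 38.4615
RA = 38.4615·0.8192

31.5077 %


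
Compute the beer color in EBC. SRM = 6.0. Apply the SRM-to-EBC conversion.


EBC = SRM · 1.97
EBC = 6.0 · 1.97

11.8200 EBC


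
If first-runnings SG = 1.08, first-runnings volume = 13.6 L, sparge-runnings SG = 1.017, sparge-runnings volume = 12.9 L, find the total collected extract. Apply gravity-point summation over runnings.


total = Σ (SG_i − 1)·1000·V_i
first = (1.08 − 1)·1000·13.6 = 1088.0000
sparge = (1.017 − 1)·1000·12.9 = 219.3000
total = 1088.0000 + 219.3000

1307.3000 gravity·L


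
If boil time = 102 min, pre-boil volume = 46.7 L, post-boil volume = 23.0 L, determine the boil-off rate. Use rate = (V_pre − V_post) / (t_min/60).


rate = (46.7 − 23.0) / (102/60)

13.9412 L/hr


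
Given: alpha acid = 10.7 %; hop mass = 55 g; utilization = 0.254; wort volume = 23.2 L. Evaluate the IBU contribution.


IBU = (α/100)·mass·U·1000 / V
IBU = (10.7/100)·55·0.254·1000 / 23.2

64.4306 IBU


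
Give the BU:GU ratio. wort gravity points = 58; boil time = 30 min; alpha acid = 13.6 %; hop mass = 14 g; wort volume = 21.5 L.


U = 1.65·0.000125^(GP/1000)·(1−e^(−0.04t))/4.15;  IBU = (α/100)·m·U·1000/V;  BU:GU = IBU/GP
U = 1.65·0.000125^(58/1000)·(1−e^(−0.04·30))/4.15 = 0.1650
IBU = (13.6/100)·14·0.1650·1000/21.5 = 14.6097
BU:GU = 14.6097/58

0.2519


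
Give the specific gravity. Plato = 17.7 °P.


SG = 259/(259 − P)
SG = 259/(259 − 17.7)

1.0734


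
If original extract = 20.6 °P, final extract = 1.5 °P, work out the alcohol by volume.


SG = 259/(259 − P);  ABV = (OG − FG)·131.25
OG = 259/(259 − 20.6) = 1.0864
FG = 259/(259 − 1.5) = 1.0058
ABV = (1.0864 − 1.0058)·131.25

10.5767 % ABV


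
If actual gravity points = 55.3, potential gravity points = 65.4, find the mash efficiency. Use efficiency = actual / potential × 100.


efficiency = 55.3 / 65.4 × 100

84.5566 %


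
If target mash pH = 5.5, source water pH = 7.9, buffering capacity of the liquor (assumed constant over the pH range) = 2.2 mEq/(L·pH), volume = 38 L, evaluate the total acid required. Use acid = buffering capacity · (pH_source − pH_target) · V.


acid = 2.2 · (7.9 − 5.5) · 38

200.6400 mEq


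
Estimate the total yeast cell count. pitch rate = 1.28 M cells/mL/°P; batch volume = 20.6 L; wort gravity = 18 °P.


cells (billions) = rate · V_L · °P
cells = 1.28 · 20.6 · 18

474.6240 billion cells


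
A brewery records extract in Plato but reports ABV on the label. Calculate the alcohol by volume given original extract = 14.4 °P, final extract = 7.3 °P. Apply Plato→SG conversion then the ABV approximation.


SG = 259/(259 − P);  ABV = (OG − FG)·131.25
OG = 259/(259 − 14.4) = 1.0589
FG = 259/(259 − 7.3) = 1.0290
ABV = (1.0589 − 1.0290)·131.25

3.9203 % ABV


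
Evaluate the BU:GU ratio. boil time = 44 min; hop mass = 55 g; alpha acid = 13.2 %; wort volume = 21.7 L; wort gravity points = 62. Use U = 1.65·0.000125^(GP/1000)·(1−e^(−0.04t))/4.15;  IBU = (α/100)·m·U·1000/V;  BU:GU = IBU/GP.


U = 1.65·0.000125^(62/1000)·(1−e^(−0.04·44))/4.15 = 0.1886
IBU = (13.2/100)·55·0.1886·1000/21.7 = 63.0853
BU:GU = 63.0853/62

1.0175


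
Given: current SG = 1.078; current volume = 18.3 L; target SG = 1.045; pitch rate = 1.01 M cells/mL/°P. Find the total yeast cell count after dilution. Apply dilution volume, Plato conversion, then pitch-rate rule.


V_w = V·((SG_c−1)/(SG_t−1)−1);  °P = 259 − 259/SG_t;  cells = rate·(V+V_w)·°P
V_w = 18.3·((1.078−1)/(1.045−1)−1) = 13.4200
V_final = 18.3 + 13.4200 = 31.7200
°P = 259 − 259/1.045 = 11.1531
cells = 1.01·31.7200·11.1531

357.3144 billion cells


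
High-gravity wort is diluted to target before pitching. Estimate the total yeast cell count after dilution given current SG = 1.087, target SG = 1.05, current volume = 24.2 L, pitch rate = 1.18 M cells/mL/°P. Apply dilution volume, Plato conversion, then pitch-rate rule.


V_w = V·((SG_c−1)/(SG_t−1)−1);  °P = 259 − 259/SG_t;  cells = rate·(V+V_w)·°P
V_w = 24.2·((1.087−1)/(1.05−1)−1) = 17.9080
V_final = 24.2 + 17.9080 = 42.1080
°P = 259 − 259/1.05 = 12.3333
cells = 1.18·42.1080·12.3333

612.8118 billion cells


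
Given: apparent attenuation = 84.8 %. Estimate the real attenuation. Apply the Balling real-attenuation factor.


RA = AA · 0.8192
RA = 84.8 · 0.8192

69.4682 %


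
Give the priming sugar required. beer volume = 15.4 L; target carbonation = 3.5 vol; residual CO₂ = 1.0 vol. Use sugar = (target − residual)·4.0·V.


sugar = (3.5 − 1.0)·4.0·15.4

154.0000 g


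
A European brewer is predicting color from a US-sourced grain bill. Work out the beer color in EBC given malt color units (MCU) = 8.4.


SRM = 1.4922·MCU^0.6859;  EBC = SRM·1.97
SRM = 1.4922·8.4^0.6859 = 6.4238
EBC = 6.4238·1.97

12.6548 EBC


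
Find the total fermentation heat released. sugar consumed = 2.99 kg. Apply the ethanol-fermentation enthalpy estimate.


Q = m_sugar · 590 kJ/kg
Q = 2.99 · 590

1764.1000 kJ


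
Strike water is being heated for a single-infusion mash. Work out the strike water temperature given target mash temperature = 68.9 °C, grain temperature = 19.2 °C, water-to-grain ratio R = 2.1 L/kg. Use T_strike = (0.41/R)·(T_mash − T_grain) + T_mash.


T_strike = (0.41/2.1)·(68.9 − 19.2) + 68.9

78.6033 °C


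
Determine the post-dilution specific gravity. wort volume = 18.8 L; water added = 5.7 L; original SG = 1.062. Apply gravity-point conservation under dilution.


SG_new = 1 + (SG_old − 1)·V_old/(V_old + V_water)
pts = (1.062 − 1)·1000·18.8/(18.8 + 5.7) = 47.5755
SG_new = 1 + 47.5755/1000

1.0476


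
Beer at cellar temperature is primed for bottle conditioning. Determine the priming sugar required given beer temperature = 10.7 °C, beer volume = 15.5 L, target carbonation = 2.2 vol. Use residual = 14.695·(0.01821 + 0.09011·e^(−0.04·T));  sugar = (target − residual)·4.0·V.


residual = 14.695·(0.01821 + 0.09011·e^(−0.04·10.7)) = 1.1307
sugar = (2.2 − 1.1307)·4.0·15.5

66.2964 g


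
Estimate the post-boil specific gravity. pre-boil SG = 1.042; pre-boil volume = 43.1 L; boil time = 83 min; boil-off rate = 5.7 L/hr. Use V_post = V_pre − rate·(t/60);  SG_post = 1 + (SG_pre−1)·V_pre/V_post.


V_post = 43.1 − 5.7·(83/60) = 35.2150
SG_post = 1 + (1.042 − 1)·43.1/35.2150

1.0514


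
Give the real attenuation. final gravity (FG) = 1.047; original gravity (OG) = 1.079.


AA = (OG−FG)/(OG−1)·100;  RA = AA·0.8192
AA = (1.079 − 1.047)/(1.079 − 1)·100 = 40.5063
RA = 40.5063·0.8192

33.1828 %


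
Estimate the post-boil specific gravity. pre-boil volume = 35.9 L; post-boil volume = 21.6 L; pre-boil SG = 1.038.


SG_post = 1 + (SG_pre − 1)·V_pre/V_post
pts_pre = (1.038 − 1)·1000 = 38.0000
pts_post = 38.0000·35.9/21.6 = 63.1574
SG_post = 1 + 63.1574/1000

1.0632


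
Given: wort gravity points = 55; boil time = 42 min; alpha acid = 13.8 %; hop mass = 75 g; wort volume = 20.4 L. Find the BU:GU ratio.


U = 1.65·0.000125^(GP/1000)·(1−e^(−0.04t))/4.15;  IBU = (α/100)·m·U·1000/V;  BU:GU = IBU/GP
U = 1.65·0.000125^(55/1000)·(1−e^(−0.04·42))/4.15 = 0.1973
IBU = (13.8/100)·75·0.1973·1000/20.4 = 100.1154
BU:GU = 100.1154/55

1.8203


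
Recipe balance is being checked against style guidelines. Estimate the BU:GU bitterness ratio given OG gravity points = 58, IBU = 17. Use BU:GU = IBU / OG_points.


BU:GU = 17 / 58

0.2931


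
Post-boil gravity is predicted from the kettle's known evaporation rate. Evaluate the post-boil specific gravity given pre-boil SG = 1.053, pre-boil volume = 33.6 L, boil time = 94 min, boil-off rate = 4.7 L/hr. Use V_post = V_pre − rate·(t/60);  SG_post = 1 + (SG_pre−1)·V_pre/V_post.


V_post = 33.6 − 4.7·(94/60) = 26.2367
SG_post = 1 + (1.053 − 1)·33.6/26.2367

1.0679


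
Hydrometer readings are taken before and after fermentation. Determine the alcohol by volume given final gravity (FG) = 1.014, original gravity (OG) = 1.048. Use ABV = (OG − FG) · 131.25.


ABV = (1.048 − 1.014) · 131.25

4.4625 % ABV


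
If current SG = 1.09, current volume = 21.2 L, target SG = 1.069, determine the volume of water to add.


V_water = V·((SG_curr − 1)/(SG_target − 1) − 1)
V_water = 21.2·((1.09 − 1)/(1.069 − 1) − 1)

6.4522 L


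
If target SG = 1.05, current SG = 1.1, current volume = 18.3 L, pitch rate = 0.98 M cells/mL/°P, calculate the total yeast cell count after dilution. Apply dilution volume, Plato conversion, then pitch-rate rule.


V_w = V·((SG_c−1)/(SG_t−1)−1);  °P = 259 − 259/SG_t;  cells = rate·(V+V_w)·°P
V_w = 18.3·((1.1−1)/(1.05−1)−1) = 18.3000
V_final = 18.3 + 18.3000 = 36.6000
°P = 259 − 259/1.05 = 12.3333
cells = 0.98·36.6000·12.3333

442.3720 billion cells


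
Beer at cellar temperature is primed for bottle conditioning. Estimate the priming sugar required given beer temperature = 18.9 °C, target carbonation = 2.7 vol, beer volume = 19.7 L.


residual = 14.695·(0.01821 + 0.09011·e^(−0.04·T));  sugar = (target − residual)·4.0·V
residual = 14.695·(0.01821 + 0.09011·e^(−0.04·18.9)) = 0.8893
sugar = (2.7 − 0.8893)·4.0·19.7

142.6795 g


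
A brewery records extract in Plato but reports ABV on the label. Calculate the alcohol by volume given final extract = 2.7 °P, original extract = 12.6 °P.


SG = 259/(259 − P);  ABV = (OG − FG)·131.25
OG = 259/(259 − 12.6) = 1.0511
FG = 259/(259 − 2.7) = 1.0105
ABV = (1.0511 − 1.0105)·131.25

5.3290 % ABV


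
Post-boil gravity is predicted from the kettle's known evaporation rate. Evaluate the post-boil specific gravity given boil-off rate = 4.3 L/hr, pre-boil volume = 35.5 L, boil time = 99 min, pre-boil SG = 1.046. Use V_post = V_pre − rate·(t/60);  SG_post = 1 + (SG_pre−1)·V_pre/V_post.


V_post = 35.5 − 4.3·(99/60) = 28.4050
SG_post = 1 + (1.046 − 1)·35.5/28.4050

1.0575


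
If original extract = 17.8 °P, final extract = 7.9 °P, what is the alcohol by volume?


SG = 259/(259 − P);  ABV = (OG − FG)·131.25
OG = 259/(259 − 17.8) = 1.0738
FG = 259/(259 − 7.9) = 1.0315
ABV = (1.0738 − 1.0315)·131.25

5.5566 % ABV


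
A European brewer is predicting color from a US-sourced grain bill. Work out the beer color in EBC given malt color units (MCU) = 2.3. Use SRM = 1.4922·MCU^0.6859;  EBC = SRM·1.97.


SRM = 1.4922·2.3^0.6859 = 2.6420
EBC = 2.6420·1.97

5.2048 EBC


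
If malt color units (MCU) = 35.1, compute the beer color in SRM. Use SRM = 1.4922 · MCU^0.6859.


SRM = 1.4922 · 35.1^0.6859

17.1298 SRM


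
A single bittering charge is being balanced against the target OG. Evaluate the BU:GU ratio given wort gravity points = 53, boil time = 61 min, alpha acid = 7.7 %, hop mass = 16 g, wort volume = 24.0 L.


U = 1.65·0.000125^(GP/1000)·(1−e^(−0.04t))/4.15;  IBU = (α/100)·m·U·1000/V;  BU:GU = IBU/GP
U = 1.65·0.000125^(53/1000)·(1−e^(−0.04·61))/4.15 = 0.2254
IBU = (7.7/100)·16·0.2254·1000/24.0 = 11.5709
BU:GU = 11.5709/53

0.2183


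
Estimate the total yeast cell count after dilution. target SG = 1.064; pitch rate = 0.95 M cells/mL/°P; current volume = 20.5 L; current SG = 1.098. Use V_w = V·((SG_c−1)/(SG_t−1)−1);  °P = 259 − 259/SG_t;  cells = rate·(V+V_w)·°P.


V_w = 20.5·((1.098−1)/(1.064−1)−1) = 10.8906
V_final = 20.5 + 10.8906 = 31.3906
°P = 259 − 259/1.064 = 15.5789
cells = 0.95·31.3906·15.5789

464.5813 billion cells


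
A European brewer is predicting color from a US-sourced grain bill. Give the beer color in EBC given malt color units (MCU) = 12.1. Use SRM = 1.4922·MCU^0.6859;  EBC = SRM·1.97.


SRM = 1.4922·12.1^0.6859 = 8.2511
EBC = 8.2511·1.97

16.2546 EBC


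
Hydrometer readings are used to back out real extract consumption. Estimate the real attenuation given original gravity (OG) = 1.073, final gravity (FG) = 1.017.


AA = (OG−FG)/(OG−1)·100;  RA = AA·0.8192
AA = (1.073 − 1.017)/(1.073 − 1)·100 = 76.7123
RA = 76.7123·0.8192

62.8427 %


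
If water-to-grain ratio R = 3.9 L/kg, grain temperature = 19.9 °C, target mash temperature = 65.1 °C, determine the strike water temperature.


T_strike = (0.41/R)·(T_mash − T_grain) + T_mash
T_strike = (0.41/3.9)·(65.1 − 19.9) + 65.1

69.8518 °C


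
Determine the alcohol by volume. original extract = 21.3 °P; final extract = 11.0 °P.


SG = 259/(259 − P);  ABV = (OG − FG)·131.25
OG = 259/(259 − 21.3) = 1.0896
FG = 259/(259 − 11.0) = 1.0444
ABV = (1.0896 − 1.0444)·131.25

5.9396 % ABV


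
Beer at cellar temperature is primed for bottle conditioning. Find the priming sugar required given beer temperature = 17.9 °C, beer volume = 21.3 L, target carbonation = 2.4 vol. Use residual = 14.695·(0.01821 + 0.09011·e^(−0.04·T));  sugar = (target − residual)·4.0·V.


residual = 14.695·(0.01821 + 0.09011·e^(−0.04·17.9)) = 0.9147
sugar = (2.4 − 0.9147)·4.0·21.3

126.5458 g


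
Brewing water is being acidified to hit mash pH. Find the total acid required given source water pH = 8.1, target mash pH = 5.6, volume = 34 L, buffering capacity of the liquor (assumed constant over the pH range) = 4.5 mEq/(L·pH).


acid = buffering capacity · (pH_source − pH_target) · V
acid = 4.5 · (8.1 − 5.6) · 34

382.5000 mEq


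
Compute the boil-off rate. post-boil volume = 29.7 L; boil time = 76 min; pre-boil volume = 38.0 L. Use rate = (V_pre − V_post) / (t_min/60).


rate = (38.0 − 29.7) / (76/60)

6.5526 L/hr


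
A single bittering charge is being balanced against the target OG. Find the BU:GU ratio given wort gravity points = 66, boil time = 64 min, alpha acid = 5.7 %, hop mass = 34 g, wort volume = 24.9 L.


U = 1.65·0.000125^(GP/1000)·(1−e^(−0.04t))/4.15;  IBU = (α/100)·m·U·1000/V;  BU:GU = IBU/GP
U = 1.65·0.000125^(66/1000)·(1−e^(−0.04·64))/4.15 = 0.2027
IBU = (5.7/100)·34·0.2027·1000/24.9 = 15.7777
BU:GU = 15.7777/66

0.2391


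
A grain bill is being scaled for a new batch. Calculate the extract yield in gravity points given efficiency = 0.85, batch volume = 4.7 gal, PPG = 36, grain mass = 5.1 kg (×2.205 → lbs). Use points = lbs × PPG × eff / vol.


lbs = 5.1 × 2.205 = 11.2455
points = 11.2455 × 36 × 0.85 / 4.7

73.2154 points


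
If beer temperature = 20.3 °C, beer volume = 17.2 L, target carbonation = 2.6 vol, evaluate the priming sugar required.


residual = 14.695·(0.01821 + 0.09011·e^(−0.04·T));  sugar = (target − residual)·4.0·V
residual = 14.695·(0.01821 + 0.09011·e^(−0.04·20.3)) = 0.8555
sugar = (2.6 − 0.8555)·4.0·17.2

120.0226 g


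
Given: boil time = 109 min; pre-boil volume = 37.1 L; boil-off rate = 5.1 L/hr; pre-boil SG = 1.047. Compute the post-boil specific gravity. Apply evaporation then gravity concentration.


V_post = V_pre − rate·(t/60);  SG_post = 1 + (SG_pre−1)·V_pre/V_post
V_post = 37.1 − 5.1·(109/60) = 27.8350
SG_post = 1 + (1.047 − 1)·37.1/27.8350

1.0626


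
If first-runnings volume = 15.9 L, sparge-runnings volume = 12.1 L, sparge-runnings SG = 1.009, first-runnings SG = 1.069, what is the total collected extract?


total = Σ (SG_i − 1)·1000·V_i
first = (1.069 − 1)·1000·15.9 = 1097.1000
sparge = (1.009 − 1)·1000·12.1 = 108.9000
total = 1097.1000 + 108.9000

1206.0000 gravity·L


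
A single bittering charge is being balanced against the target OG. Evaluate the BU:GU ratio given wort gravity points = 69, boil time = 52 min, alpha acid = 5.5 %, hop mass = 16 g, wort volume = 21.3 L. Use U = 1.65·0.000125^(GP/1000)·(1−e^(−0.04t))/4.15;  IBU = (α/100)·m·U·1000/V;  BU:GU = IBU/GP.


U = 1.65·0.000125^(69/1000)·(1−e^(−0.04·52))/4.15 = 0.1871
IBU = (5.5/100)·16·0.1871·1000/21.3 = 7.7316
BU:GU = 7.7316/69

0.1121


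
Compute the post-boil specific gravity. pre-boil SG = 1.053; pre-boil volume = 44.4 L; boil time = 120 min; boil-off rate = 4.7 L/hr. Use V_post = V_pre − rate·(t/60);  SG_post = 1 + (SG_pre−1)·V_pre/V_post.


V_post = 44.4 − 4.7·(120/60) = 35.0000
SG_post = 1 + (1.053 − 1)·44.4/35.0000

1.0672


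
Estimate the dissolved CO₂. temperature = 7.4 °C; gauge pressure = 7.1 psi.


vols = (P + 14.695)·(0.01821 + 0.09011·e^(−0.04·T))
vols = (7.1 + 14.695)·(0.01821 + 0.09011·e^(−0.04·7.4))

1.8576 volumes


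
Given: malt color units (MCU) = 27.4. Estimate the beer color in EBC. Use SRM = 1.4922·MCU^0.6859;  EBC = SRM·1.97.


SRM = 1.4922·27.4^0.6859 = 14.4537
EBC = 14.4537·1.97

28.4739 EBC


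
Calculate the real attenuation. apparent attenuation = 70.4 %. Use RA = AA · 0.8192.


RA = 70.4 · 0.8192

57.6717 %


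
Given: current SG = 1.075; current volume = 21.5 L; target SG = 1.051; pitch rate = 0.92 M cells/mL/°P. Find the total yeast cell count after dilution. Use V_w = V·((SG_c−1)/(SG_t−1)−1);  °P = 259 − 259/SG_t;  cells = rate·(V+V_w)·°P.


V_w = 21.5·((1.075−1)/(1.051−1)−1) = 10.1176
V_final = 21.5 + 10.1176 = 31.6176
°P = 259 − 259/1.051 = 12.5680
cells = 0.92·31.6176·12.5680

365.5818 billion cells


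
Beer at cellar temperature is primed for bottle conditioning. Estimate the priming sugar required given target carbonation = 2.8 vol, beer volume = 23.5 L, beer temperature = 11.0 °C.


residual = 14.695·(0.01821 + 0.09011·e^(−0.04·T));  sugar = (target − residual)·4.0·V
residual = 14.695·(0.01821 + 0.09011·e^(−0.04·11.0)) = 1.1204
sugar = (2.8 − 1.1204)·4.0·23.5

157.8817 g


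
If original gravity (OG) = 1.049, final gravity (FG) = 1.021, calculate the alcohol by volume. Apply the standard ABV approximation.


ABV = (OG − FG) · 131.25
ABV = (1.049 − 1.021) · 131.25

3.6750 % ABV


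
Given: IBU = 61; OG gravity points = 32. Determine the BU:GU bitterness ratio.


BU:GU = IBU / OG_points
BU:GU = 61 / 32

1.9062


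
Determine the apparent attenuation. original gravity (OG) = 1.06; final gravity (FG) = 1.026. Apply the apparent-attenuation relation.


AA = (OG − FG)/(OG − 1) · 100
AA = (1.06 − 1.026)/(1.06 − 1) · 100

56.6667 %


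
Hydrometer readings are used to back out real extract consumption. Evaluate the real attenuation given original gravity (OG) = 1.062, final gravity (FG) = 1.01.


AA = (OG−FG)/(OG−1)·100;  RA = AA·0.8192
AA = (1.062 − 1.01)/(1.062 − 1)·100 = 83.8710
RA = 83.8710·0.8192

68.7071 %


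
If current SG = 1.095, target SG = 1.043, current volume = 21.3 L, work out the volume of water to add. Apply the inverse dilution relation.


V_water = V·((SG_curr − 1)/(SG_target − 1) − 1)
V_water = 21.3·((1.095 − 1)/(1.043 − 1) − 1)

25.7581 L


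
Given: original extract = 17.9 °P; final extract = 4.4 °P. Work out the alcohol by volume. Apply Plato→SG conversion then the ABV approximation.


SG = 259/(259 − P);  ABV = (OG − FG)·131.25
OG = 259/(259 − 17.9) = 1.0742
FG = 259/(259 − 4.4) = 1.0173
ABV = (1.0742 − 1.0173)·131.25

7.4761 % ABV


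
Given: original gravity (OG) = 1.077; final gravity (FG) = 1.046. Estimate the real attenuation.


AA = (OG−FG)/(OG−1)·100;  RA = AA·0.8192
AA = (1.077 − 1.046)/(1.077 − 1)·100 = 40.2597
RA = 40.2597·0.8192

32.9808 %


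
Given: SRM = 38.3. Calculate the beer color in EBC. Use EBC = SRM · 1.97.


EBC = 38.3 · 1.97

75.4510 EBC


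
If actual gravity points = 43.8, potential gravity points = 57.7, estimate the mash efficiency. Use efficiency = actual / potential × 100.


efficiency = 43.8 / 57.7 × 100

75.9099 %


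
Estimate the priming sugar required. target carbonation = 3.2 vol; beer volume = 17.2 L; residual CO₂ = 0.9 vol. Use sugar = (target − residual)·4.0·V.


sugar = (3.2 − 0.9)·4.0·17.2

158.2400 g


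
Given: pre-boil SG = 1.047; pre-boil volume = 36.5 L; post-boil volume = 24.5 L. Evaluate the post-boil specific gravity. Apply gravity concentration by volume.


SG_post = 1 + (SG_pre − 1)·V_pre/V_post
pts_pre = (1.047 − 1)·1000 = 47.0000
pts_post = 47.0000·36.5/24.5 = 70.0204
SG_post = 1 + 70.0204/1000

1.0700


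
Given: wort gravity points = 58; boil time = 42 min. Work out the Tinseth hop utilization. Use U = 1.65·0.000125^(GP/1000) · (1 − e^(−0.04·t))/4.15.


bigness = 1.65·0.000125^(58/1000) = 0.9797
boil_factor = (1 − e^(−0.04·42))/4.15 = 0.1961
U = 0.9797 · 0.1961

0.1921


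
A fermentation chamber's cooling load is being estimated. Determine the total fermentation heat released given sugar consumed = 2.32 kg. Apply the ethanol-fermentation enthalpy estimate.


Q = m_sugar · 590 kJ/kg
Q = 2.32 · 590

1368.8000 kJ


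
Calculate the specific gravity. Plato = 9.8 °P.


SG = 259/(259 − P)
SG = 259/(259 − 9.8)

1.0393


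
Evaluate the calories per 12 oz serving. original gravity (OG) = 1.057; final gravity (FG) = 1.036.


ABW = (OG−FG)·131.25·0.79/FG;  °P = 259 − 259/SG (for OG→OE and FG→AE);  RE = 0.1808·OE + 0.8192·AE;  Cal = (6.9·ABW + 4·(RE−0.1))·FG·3.55
ABW = (1.057 − 1.036)·131.25·0.79/1.036 = 2.1018
OE = 259 − 259/1.057 = 13.9669 °P
AE = 259 − 259/1.036 = 9.0000 °P
RE = 0.1808·13.9669 + 0.8192·9.0000 = 9.8980 °P
Cal = (6.9·2.1018 + 4·(9.8980−0.1))·1.036·3.55

197.4769 kcal


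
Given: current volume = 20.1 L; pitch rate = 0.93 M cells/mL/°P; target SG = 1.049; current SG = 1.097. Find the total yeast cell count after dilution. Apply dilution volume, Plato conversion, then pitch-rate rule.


V_w = V·((SG_c−1)/(SG_t−1)−1);  °P = 259 − 259/SG_t;  cells = rate·(V+V_w)·°P
V_w = 20.1·((1.097−1)/(1.049−1)−1) = 19.6898
V_final = 20.1 + 19.6898 = 39.7898
°P = 259 − 259/1.049 = 12.0982
cells = 0.93·39.7898·12.0982

447.6875 billion cells


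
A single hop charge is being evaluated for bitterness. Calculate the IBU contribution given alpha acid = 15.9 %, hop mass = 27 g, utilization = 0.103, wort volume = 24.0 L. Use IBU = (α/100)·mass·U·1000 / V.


IBU = (15.9/100)·27·0.103·1000 / 24.0

18.4241 IBU


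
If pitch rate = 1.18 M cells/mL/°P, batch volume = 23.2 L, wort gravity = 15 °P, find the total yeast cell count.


cells (billions) = rate · V_L · °P
cells = 1.18 · 23.2 · 15

410.6400 billion cells


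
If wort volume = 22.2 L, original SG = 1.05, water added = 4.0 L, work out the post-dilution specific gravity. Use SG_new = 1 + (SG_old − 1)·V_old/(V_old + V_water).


pts = (1.05 − 1)·1000·22.2/(22.2 + 4.0) = 42.3664
SG_new = 1 + 42.3664/1000

1.0424


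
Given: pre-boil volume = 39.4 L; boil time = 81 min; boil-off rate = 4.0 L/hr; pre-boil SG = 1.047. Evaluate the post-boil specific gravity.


V_post = V_pre − rate·(t/60);  SG_post = 1 + (SG_pre−1)·V_pre/V_post
V_post = 39.4 − 4.0·(81/60) = 34.0000
SG_post = 1 + (1.047 − 1)·39.4/34.0000

1.0545


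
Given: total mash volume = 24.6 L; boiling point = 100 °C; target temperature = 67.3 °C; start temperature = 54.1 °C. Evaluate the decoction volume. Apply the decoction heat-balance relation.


V_dec = V_total·(T_target − T_start)/(T_boil − T_start)
V_dec = 24.6·(67.3 − 54.1)/(100 − 54.1)

7.0745 L


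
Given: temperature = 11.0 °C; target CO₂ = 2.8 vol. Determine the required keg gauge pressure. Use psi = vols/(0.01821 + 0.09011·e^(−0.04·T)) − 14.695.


psi = 2.8/(0.01821 + 0.09011·e^(−0.04·11.0)) − 14.695

22.0291 psi


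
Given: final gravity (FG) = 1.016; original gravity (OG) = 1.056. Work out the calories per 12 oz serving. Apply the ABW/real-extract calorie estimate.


ABW = (OG−FG)·131.25·0.79/FG;  °P = 259 − 259/SG (for OG→OE and FG→AE);  RE = 0.1808·OE + 0.8192·AE;  Cal = (6.9·ABW + 4·(RE−0.1))·FG·3.55
ABW = (1.056 − 1.016)·131.25·0.79/1.016 = 4.0822
OE = 259 − 259/1.056 = 13.7348 °P
AE = 259 − 259/1.016 = 4.0787 °P
RE = 0.1808·13.7348 + 0.8192·4.0787 = 5.8246 °P
Cal = (6.9·4.0822 + 4·(5.8246−0.1))·1.016·3.55

184.1825 kcal


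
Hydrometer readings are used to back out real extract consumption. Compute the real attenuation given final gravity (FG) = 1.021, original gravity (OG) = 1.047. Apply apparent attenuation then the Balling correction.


AA = (OG−FG)/(OG−1)·100;  RA = AA·0.8192
AA = (1.047 − 1.021)/(1.047 − 1)·100 = 55.3191
RA = 55.3191·0.8192

45.3174 %


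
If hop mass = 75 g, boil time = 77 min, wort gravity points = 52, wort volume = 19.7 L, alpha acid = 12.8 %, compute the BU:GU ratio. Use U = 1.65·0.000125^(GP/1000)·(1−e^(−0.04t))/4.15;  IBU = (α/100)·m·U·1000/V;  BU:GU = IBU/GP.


U = 1.65·0.000125^(52/1000)·(1−e^(−0.04·77))/4.15 = 0.2377
IBU = (12.8/100)·75·0.2377·1000/19.7 = 115.8369
BU:GU = 115.8369/52

2.2276


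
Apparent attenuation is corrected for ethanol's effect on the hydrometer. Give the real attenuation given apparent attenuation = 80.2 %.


RA = AA · 0.8192
RA = 80.2 · 0.8192

65.6998 %


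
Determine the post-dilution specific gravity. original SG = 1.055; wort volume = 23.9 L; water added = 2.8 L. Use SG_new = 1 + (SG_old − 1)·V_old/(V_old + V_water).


pts = (1.055 − 1)·1000·23.9/(23.9 + 2.8) = 49.2322
SG_new = 1 + 49.2322/1000

1.0492


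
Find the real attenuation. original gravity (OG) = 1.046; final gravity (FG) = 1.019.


AA = (OG−FG)/(OG−1)·100;  RA = AA·0.8192
AA = (1.046 − 1.019)/(1.046 − 1)·100 = 58.6957
RA = 58.6957·0.8192

48.0835 %


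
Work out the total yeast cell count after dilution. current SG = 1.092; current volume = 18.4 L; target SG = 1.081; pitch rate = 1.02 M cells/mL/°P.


V_w = V·((SG_c−1)/(SG_t−1)−1);  °P = 259 − 259/SG_t;  cells = rate·(V+V_w)·°P
V_w = 18.4·((1.092−1)/(1.081−1)−1) = 2.4988
V_final = 18.4 + 2.4988 = 20.8988
°P = 259 − 259/1.081 = 19.4070
cells = 1.02·20.8988·19.4070

413.6946 billion cells


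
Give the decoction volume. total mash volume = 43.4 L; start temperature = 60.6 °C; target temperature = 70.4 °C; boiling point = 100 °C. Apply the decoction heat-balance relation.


V_dec = V_total·(T_target − T_start)/(T_boil − T_start)
V_dec = 43.4·(70.4 − 60.6)/(100 − 60.6)

10.7949 L


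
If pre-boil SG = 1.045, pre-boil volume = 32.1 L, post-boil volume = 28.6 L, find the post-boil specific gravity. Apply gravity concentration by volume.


SG_post = 1 + (SG_pre − 1)·V_pre/V_post
pts_pre = (1.045 − 1)·1000 = 45.0000
pts_post = 45.0000·32.1/28.6 = 50.5070
SG_post = 1 + 50.5070/1000

1.0505


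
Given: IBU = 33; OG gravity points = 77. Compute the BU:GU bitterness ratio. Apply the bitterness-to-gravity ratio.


BU:GU = IBU / OG_points
BU:GU = 33 / 77

0.4286


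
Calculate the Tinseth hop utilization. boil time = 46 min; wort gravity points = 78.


U = 1.65·0.000125^(GP/1000) · (1 − e^(−0.04·t))/4.15
bigness = 1.65·0.000125^(78/1000) = 0.8185
boil_factor = (1 − e^(−0.04·46))/4.15 = 0.2027
U = 0.8185 · 0.2027

0.1659


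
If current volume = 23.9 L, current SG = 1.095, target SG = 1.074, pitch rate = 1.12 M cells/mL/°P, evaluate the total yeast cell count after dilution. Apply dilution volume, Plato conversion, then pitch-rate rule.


V_w = V·((SG_c−1)/(SG_t−1)−1);  °P = 259 − 259/SG_t;  cells = rate·(V+V_w)·°P
V_w = 23.9·((1.095−1)/(1.074−1)−1) = 6.7824
V_final = 23.9 + 6.7824 = 30.6824
°P = 259 − 259/1.074 = 17.8454
cells = 1.12·30.6824·17.8454

613.2464 billion cells


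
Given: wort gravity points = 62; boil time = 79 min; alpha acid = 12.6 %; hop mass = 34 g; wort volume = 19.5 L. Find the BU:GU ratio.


U = 1.65·0.000125^(GP/1000)·(1−e^(−0.04t))/4.15;  IBU = (α/100)·m·U·1000/V;  BU:GU = IBU/GP
U = 1.65·0.000125^(62/1000)·(1−e^(−0.04·79))/4.15 = 0.2181
IBU = (12.6/100)·34·0.2181·1000/19.5 = 47.9106
BU:GU = 47.9106/62

0.7728


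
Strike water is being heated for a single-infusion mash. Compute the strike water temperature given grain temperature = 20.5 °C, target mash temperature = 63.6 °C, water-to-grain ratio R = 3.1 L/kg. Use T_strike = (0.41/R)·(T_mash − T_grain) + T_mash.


T_strike = (0.41/3.1)·(63.6 − 20.5) + 63.6

69.3003 °C


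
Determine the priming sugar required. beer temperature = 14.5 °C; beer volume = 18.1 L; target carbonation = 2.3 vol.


residual = 14.695·(0.01821 + 0.09011·e^(−0.04·T));  sugar = (target − residual)·4.0·V
residual = 14.695·(0.01821 + 0.09011·e^(−0.04·14.5)) = 1.0090
sugar = (2.3 − 1.0090)·4.0·18.1

93.4688 g


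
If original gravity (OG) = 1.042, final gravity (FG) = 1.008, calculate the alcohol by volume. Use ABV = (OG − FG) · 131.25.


ABV = (1.042 − 1.008) · 131.25

4.4625 % ABV


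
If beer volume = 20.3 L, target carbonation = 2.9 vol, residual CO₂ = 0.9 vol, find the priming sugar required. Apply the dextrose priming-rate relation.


sugar = (target − residual)·4.0·V
sugar = (2.9 − 0.9)·4.0·20.3

162.4000 g


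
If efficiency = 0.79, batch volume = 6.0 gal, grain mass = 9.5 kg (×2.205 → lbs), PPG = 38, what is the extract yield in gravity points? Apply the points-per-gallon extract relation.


points = lbs × PPG × eff / vol
lbs = 9.5 × 2.205 = 20.9475
points = 20.9475 × 38 × 0.79 / 6.0

104.8073 points


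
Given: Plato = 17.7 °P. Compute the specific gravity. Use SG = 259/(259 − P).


SG = 259/(259 − 17.7)

1.0734


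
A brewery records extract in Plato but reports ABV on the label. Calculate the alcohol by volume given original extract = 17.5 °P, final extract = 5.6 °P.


SG = 259/(259 − P);  ABV = (OG − FG)·131.25
OG = 259/(259 − 17.5) = 1.0725
FG = 259/(259 − 5.6) = 1.0221
ABV = (1.0725 − 1.0221)·131.25

6.6103 % ABV


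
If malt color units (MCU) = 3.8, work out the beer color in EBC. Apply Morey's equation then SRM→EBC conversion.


SRM = 1.4922·MCU^0.6859;  EBC = SRM·1.97
SRM = 1.4922·3.8^0.6859 = 3.7282
EBC = 3.7282·1.97

7.3446 EBC


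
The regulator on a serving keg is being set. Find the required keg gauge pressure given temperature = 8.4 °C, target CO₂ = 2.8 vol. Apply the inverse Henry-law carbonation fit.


psi = vols/(0.01821 + 0.09011·e^(−0.04·T)) − 14.695
psi = 2.8/(0.01821 + 0.09011·e^(−0.04·8.4)) − 14.695

19.2014 psi


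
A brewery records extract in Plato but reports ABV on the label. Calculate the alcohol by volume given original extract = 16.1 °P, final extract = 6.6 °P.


SG = 259/(259 − P);  ABV = (OG − FG)·131.25
OG = 259/(259 − 16.1) = 1.0663
FG = 259/(259 − 6.6) = 1.0261
ABV = (1.0663 − 1.0261)·131.25

5.2675 % ABV


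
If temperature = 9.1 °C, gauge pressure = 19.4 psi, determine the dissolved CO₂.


vols = (P + 14.695)·(0.01821 + 0.09011·e^(−0.04·T))
vols = (19.4 + 14.695)·(0.01821 + 0.09011·e^(−0.04·9.1))

2.7558 volumes


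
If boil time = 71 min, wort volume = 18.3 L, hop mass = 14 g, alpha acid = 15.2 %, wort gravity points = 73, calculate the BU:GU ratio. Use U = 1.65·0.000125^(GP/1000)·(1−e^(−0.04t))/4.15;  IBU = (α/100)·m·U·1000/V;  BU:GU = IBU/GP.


U = 1.65·0.000125^(73/1000)·(1−e^(−0.04·71))/4.15 = 0.1943
IBU = (15.2/100)·14·0.1943·1000/18.3 = 22.5884
BU:GU = 22.5884/73

0.3094


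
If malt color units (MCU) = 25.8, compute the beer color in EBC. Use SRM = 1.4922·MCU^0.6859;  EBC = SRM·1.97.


SRM = 1.4922·25.8^0.6859 = 13.8694
EBC = 13.8694·1.97

27.3227 EBC


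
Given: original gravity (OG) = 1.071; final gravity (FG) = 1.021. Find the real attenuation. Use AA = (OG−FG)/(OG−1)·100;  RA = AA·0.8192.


AA = (1.071 − 1.021)/(1.071 − 1)·100 = 70.4225
RA = 70.4225·0.8192

57.6901 %


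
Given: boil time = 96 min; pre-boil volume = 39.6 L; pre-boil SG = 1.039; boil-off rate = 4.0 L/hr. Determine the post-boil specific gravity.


V_post = V_pre − rate·(t/60);  SG_post = 1 + (SG_pre−1)·V_pre/V_post
V_post = 39.6 − 4.0·(96/60) = 33.2000
SG_post = 1 + (1.039 − 1)·39.6/33.2000

1.0465


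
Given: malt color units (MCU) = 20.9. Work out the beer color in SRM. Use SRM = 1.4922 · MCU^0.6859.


SRM = 1.4922 · 20.9^0.6859

12.0037 SRM


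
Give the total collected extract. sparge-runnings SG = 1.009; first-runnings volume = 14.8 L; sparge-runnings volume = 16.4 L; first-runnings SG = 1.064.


total = Σ (SG_i − 1)·1000·V_i
first = (1.064 − 1)·1000·14.8 = 947.2000
sparge = (1.009 − 1)·1000·16.4 = 147.6000
total = 947.2000 + 147.6000

1094.8000 gravity·L


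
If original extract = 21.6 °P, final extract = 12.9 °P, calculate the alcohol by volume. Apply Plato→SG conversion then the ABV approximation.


SG = 259/(259 − P);  ABV = (OG − FG)·131.25
OG = 259/(259 − 21.6) = 1.0910
FG = 259/(259 − 12.9) = 1.0524
ABV = (1.0910 − 1.0524)·131.25

5.0620 % ABV
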